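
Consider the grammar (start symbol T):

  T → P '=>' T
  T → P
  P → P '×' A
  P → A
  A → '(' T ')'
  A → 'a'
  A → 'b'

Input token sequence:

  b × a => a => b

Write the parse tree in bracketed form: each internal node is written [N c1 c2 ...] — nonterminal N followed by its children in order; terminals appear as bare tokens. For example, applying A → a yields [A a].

T
P => T
P × A => T
A × A => T
b × A => T
b × a => T
b × a => P => T
b × a => A => T
b × a => a => T
b × a => a => P
b × a => a => A
b × a => a => b

[T [P [P [A b]] × [A a]] => [T [P [A a]] => [T [P [A b]]]]]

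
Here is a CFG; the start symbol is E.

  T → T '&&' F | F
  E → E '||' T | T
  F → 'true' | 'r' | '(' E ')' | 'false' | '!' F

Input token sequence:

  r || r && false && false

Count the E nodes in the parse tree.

[E [E [T [F r]]] || [T [T [T [F r]] && [F false]] && [F false]]]

2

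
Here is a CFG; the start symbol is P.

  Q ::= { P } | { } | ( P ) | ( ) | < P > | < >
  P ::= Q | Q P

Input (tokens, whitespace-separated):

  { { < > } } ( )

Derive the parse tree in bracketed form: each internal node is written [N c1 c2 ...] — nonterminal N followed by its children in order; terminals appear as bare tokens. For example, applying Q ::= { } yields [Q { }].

[P [Q { [P [Q { [P [Q < >]] }]] }] [P [Q ( )]]]

P
Q P
{ P } P
{ Q } P
{ { P } } P
{ { Q } } P
{ { < > } } P
{ { < > } } Q
{ { < > } } ( )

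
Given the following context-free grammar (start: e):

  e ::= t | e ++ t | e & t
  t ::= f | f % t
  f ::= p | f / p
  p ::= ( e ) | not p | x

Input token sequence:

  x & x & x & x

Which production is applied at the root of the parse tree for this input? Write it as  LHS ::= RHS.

e ::= e & t

[e [e [e [e [t [f [p x]]]] & [t [f [p x]]]] & [t [f [p x]]]] & [t [f [p x]]]]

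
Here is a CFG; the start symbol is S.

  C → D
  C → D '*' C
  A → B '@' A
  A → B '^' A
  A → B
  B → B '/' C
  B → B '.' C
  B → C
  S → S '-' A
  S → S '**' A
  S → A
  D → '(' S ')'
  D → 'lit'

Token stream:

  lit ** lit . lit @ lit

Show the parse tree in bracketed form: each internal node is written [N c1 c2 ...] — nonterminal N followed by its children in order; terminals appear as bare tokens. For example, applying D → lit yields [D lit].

[S [S [A [B [C [D lit]]]]] ** [A [B [B [C [D lit]]] . [C [D lit]]] @ [A [B [C [D lit]]]]]]

S
S ** A
A ** A
B ** A
C ** A
D ** A
lit ** A
lit ** B @ A
lit ** B . C @ A
lit ** C . C @ A
lit ** D . C @ A
lit ** lit . C @ A
lit ** lit . D @ A
lit ** lit . lit @ A
lit ** lit . lit @ B
lit ** lit . lit @ C
lit ** lit . lit @ D
lit ** lit . lit @ lit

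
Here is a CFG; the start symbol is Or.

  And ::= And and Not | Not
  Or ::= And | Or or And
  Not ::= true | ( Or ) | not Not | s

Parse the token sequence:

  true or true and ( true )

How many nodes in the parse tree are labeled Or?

[Or [Or [And [Not true]]] or [And [And [Not true]] and [Not ( [Or [And [Not true]]] )]]]

3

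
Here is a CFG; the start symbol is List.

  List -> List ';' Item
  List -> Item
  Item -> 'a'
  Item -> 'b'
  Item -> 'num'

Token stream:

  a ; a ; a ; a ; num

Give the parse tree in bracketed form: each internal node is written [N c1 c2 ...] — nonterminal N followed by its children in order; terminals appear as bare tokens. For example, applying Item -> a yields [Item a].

[List [List [List [List [List [Item a]] ; [Item a]] ; [Item a]] ; [Item a]] ; [Item num]]

List
List ; Item
List ; Item ; Item
List ; Item ; Item ; Item
List ; Item ; Item ; Item ; Item
Item ; Item ; Item ; Item ; Item
a ; Item ; Item ; Item ; Item
a ; a ; Item ; Item ; Item
a ; a ; a ; Item ; Item
a ; a ; a ; a ; Item
a ; a ; a ; a ; num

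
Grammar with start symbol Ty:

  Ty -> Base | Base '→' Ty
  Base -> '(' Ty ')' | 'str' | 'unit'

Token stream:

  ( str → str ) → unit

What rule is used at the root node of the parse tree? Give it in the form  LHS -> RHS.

[Ty [Base ( [Ty [Base str] → [Ty [Base str]]] )] → [Ty [Base unit]]]

Ty -> Base '→' Ty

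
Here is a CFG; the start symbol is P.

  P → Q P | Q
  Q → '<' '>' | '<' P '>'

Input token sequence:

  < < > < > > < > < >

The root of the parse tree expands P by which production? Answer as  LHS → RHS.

P → Q P

[P [Q < [P [Q < >] [P [Q < >]]] >] [P [Q < >] [P [Q < >]]]]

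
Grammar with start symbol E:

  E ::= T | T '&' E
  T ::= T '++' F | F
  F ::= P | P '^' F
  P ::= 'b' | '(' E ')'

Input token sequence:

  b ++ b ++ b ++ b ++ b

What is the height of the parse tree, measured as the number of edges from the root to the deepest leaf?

8

[E [T [T [T [T [T [F [P b]]] ++ [F [P b]]] ++ [F [P b]]] ++ [F [P b]]] ++ [F [P b]]]]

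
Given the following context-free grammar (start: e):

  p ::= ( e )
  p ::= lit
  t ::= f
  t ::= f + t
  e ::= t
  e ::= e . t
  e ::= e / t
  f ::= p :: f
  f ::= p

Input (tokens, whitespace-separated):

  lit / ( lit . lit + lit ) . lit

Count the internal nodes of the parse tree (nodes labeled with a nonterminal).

[e [e [e [t [f [p lit]]]] / [t [f [p ( [e [e [t [f [p lit]]]] . [t [f [p lit]] + [t [f [p lit]]]]] )]]]] . [t [f [p lit]]]]

23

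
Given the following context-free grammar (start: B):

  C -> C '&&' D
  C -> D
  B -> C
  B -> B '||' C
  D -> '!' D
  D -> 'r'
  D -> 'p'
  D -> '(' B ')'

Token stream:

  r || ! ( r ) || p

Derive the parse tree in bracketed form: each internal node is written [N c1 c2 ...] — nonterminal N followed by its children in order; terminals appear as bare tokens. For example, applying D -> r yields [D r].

[B [B [B [C [D r]]] || [C [D ! [D ( [B [C [D r]]] )]]]] || [C [D p]]]

B
B || C
B || C || C
C || C || C
D || C || C
r || C || C
r || D || C
r || ! D || C
r || ! ( B ) || C
r || ! ( C ) || C
r || ! ( D ) || C
r || ! ( r ) || C
r || ! ( r ) || D
r || ! ( r ) || p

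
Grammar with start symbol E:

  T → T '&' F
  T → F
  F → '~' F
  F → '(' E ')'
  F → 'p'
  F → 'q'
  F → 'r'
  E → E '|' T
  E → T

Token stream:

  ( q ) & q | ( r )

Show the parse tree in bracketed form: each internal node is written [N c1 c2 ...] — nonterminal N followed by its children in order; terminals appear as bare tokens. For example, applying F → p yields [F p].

E
E | T
T | T
T & F | T
F & F | T
( E ) & F | T
( T ) & F | T
( F ) & F | T
( q ) & F | T
( q ) & q | T
( q ) & q | F
( q ) & q | ( E )
( q ) & q | ( T )
( q ) & q | ( F )
( q ) & q | ( r )

[E [E [T [T [F ( [E [T [F q]]] )]] & [F q]]] | [T [F ( [E [T [F r]]] )]]]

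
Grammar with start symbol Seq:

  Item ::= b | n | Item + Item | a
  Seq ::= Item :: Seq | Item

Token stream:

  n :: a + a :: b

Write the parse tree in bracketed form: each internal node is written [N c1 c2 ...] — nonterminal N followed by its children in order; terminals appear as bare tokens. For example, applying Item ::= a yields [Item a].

Seq
Item :: Seq
n :: Seq
n :: Item :: Seq
n :: Item + Item :: Seq
n :: a + Item :: Seq
n :: a + a :: Seq
n :: a + a :: Item
n :: a + a :: b

[Seq [Item n] :: [Seq [Item [Item a] + [Item a]] :: [Seq [Item b]]]]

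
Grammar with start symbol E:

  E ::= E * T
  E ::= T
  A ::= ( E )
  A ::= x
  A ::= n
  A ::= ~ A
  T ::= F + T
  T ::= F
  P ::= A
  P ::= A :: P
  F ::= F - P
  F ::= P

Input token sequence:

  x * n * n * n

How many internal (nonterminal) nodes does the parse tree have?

20

[E [E [E [E [T [F [P [A x]]]]] * [T [F [P [A n]]]]] * [T [F [P [A n]]]]] * [T [F [P [A n]]]]]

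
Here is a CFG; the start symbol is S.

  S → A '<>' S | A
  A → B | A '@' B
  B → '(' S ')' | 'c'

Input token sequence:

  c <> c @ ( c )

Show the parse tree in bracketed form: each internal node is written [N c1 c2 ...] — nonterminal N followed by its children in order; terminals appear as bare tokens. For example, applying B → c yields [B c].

S
A <> S
B <> S
c <> S
c <> A
c <> A @ B
c <> B @ B
c <> c @ B
c <> c @ ( S )
c <> c @ ( A )
c <> c @ ( B )
c <> c @ ( c )

[S [A [B c]] <> [S [A [A [B c]] @ [B ( [S [A [B c]]] )]]]]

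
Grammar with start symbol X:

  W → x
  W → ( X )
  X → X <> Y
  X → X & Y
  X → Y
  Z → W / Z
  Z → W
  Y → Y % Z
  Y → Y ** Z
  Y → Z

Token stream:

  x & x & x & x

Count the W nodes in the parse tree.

4

[X [X [X [X [Y [Z [W x]]]] & [Y [Z [W x]]]] & [Y [Z [W x]]]] & [Y [Z [W x]]]]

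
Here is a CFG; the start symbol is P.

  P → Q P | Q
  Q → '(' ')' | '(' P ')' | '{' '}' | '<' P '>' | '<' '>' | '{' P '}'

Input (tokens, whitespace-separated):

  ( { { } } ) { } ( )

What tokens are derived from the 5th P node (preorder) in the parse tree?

( )

[P [Q ( [P [Q { [P [Q { }]] }]] )] [P [Q { }] [P [Q ( )]]]]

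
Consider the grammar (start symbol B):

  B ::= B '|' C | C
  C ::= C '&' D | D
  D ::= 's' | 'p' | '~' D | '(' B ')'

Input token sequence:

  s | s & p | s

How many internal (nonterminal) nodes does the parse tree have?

[B [B [B [C [D s]]] | [C [C [D s]] & [D p]]] | [C [D s]]]

11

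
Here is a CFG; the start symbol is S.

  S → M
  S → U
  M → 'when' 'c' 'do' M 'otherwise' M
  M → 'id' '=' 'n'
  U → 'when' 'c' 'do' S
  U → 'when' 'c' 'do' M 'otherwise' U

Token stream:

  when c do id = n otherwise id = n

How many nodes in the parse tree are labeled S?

1

[S [M when c do [M id = n] otherwise [M id = n]]]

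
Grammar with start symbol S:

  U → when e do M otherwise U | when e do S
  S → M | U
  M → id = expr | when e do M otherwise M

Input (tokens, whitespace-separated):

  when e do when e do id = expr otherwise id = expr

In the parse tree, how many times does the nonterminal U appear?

[S [U when e do [S [M when e do [M id = expr] otherwise [M id = expr]]]]]

1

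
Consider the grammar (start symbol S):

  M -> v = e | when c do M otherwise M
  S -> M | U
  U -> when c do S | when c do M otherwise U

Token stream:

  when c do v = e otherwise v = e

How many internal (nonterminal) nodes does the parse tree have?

4

[S [M when c do [M v = e] otherwise [M v = e]]]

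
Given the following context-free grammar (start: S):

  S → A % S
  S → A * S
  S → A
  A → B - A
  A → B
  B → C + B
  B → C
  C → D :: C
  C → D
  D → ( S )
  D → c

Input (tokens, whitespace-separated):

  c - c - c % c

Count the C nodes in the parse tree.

4

[S [A [B [C [D c]]] - [A [B [C [D c]]] - [A [B [C [D c]]]]]] % [S [A [B [C [D c]]]]]]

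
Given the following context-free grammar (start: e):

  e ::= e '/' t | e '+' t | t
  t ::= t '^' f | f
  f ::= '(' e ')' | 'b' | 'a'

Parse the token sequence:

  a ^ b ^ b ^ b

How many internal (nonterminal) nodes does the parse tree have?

[e [t [t [t [t [f a]] ^ [f b]] ^ [f b]] ^ [f b]]]

9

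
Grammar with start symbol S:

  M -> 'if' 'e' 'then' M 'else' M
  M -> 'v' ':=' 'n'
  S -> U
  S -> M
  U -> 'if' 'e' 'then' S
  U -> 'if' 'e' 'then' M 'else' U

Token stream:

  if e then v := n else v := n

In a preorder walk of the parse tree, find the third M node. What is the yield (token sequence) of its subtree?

[S [M if e then [M v := n] else [M v := n]]]

v := n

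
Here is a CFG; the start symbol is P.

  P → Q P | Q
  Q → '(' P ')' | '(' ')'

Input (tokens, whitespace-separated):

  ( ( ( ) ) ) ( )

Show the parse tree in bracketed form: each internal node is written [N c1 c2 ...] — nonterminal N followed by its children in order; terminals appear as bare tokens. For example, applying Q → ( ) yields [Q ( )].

[P [Q ( [P [Q ( [P [Q ( )]] )]] )] [P [Q ( )]]]

P
Q P
( P ) P
( Q ) P
( ( P ) ) P
( ( Q ) ) P
( ( ( ) ) ) P
( ( ( ) ) ) Q
( ( ( ) ) ) ( )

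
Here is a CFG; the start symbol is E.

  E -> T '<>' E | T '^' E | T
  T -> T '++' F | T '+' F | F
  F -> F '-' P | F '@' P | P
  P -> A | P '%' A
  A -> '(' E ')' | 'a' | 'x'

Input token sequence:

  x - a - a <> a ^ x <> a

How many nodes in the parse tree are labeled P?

[E [T [F [F [F [P [A x]]] - [P [A a]]] - [P [A a]]]] <> [E [T [F [P [A a]]]] ^ [E [T [F [P [A x]]]] <> [E [T [F [P [A a]]]]]]]]

6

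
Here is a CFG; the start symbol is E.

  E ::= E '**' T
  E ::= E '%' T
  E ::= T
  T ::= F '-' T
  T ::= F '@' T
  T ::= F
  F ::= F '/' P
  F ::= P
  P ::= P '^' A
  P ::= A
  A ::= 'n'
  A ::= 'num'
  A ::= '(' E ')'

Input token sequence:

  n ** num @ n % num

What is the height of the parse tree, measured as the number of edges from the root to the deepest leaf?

[E [E [E [T [F [P [A n]]]]] ** [T [F [P [A num]]] @ [T [F [P [A n]]]]]] % [T [F [P [A num]]]]]

7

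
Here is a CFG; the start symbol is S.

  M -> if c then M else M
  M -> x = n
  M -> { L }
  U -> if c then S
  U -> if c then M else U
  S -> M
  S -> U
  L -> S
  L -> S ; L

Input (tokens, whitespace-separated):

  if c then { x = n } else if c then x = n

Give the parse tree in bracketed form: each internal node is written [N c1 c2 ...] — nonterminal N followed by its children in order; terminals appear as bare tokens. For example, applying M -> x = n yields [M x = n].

S
U
if c then M else U
if c then { L } else U
if c then { S } else U
if c then { M } else U
if c then { x = n } else U
if c then { x = n } else if c then S
if c then { x = n } else if c then M
if c then { x = n } else if c then x = n

[S [U if c then [M { [L [S [M x = n]]] }] else [U if c then [S [M x = n]]]]]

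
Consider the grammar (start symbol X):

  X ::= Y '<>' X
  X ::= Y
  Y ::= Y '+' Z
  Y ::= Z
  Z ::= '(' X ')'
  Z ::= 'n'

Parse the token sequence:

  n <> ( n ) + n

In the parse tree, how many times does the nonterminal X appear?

3

[X [Y [Z n]] <> [X [Y [Y [Z ( [X [Y [Z n]]] )]] + [Z n]]]]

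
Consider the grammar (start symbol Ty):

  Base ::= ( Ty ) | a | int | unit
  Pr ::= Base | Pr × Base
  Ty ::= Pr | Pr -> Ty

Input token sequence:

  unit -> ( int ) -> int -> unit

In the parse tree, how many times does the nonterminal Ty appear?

5

[Ty [Pr [Base unit]] -> [Ty [Pr [Base ( [Ty [Pr [Base int]]] )]] -> [Ty [Pr [Base int]] -> [Ty [Pr [Base unit]]]]]]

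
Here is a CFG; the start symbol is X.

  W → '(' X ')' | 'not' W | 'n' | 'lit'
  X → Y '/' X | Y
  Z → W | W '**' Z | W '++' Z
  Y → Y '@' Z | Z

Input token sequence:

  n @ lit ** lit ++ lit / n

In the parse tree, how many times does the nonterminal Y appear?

3

[X [Y [Y [Z [W n]]] @ [Z [W lit] ** [Z [W lit] ++ [Z [W lit]]]]] / [X [Y [Z [W n]]]]]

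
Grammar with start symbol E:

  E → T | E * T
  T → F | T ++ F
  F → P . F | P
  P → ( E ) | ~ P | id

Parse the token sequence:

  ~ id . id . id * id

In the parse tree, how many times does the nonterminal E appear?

[E [E [T [F [P ~ [P id]] . [F [P id] . [F [P id]]]]]] * [T [F [P id]]]]

2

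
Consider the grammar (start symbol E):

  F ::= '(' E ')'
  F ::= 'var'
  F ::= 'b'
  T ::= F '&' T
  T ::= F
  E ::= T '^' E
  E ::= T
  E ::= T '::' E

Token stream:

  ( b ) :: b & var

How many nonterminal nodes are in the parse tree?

11

[E [T [F ( [E [T [F b]]] )]] :: [E [T [F b] & [T [F var]]]]]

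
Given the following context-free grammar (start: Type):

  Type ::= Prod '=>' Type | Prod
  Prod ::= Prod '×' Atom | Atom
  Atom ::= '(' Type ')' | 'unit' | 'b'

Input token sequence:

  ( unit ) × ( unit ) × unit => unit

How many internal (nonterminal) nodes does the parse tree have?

16

[Type [Prod [Prod [Prod [Atom ( [Type [Prod [Atom unit]]] )]] × [Atom ( [Type [Prod [Atom unit]]] )]] × [Atom unit]] => [Type [Prod [Atom unit]]]]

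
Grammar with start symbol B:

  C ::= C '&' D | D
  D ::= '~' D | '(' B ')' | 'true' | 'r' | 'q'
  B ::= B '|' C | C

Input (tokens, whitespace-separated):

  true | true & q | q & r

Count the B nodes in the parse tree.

3

[B [B [B [C [D true]]] | [C [C [D true]] & [D q]]] | [C [C [D q]] & [D r]]]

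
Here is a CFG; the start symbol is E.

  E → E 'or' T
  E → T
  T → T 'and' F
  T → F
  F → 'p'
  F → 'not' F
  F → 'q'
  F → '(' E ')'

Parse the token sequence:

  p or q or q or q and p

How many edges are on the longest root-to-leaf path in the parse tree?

[E [E [E [E [T [F p]]] or [T [F q]]] or [T [F q]]] or [T [T [F q]] and [F p]]]

6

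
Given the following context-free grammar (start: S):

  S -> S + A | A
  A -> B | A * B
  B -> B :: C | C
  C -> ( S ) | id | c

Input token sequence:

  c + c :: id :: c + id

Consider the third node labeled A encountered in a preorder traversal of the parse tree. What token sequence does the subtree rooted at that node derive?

id

[S [S [S [A [B [C c]]]] + [A [B [B [B [C c]] :: [C id]] :: [C c]]]] + [A [B [C id]]]]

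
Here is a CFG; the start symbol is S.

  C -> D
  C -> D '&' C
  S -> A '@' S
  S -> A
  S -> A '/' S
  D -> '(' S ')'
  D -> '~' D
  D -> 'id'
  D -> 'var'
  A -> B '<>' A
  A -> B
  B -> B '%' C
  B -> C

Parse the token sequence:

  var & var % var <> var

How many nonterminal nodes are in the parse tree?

14

[S [A [B [B [C [D var] & [C [D var]]]] % [C [D var]]] <> [A [B [C [D var]]]]]]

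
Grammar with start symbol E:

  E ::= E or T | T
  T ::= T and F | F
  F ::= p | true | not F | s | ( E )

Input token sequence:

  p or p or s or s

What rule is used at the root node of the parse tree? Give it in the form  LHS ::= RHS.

E ::= E or T

[E [E [E [E [T [F p]]] or [T [F p]]] or [T [F s]]] or [T [F s]]]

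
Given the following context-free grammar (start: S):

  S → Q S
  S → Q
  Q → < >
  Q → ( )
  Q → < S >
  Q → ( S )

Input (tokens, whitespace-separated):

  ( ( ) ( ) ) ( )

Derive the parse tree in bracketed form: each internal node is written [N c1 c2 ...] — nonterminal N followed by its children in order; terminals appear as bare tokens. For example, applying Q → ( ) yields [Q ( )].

[S [Q ( [S [Q ( )] [S [Q ( )]]] )] [S [Q ( )]]]

S
Q S
( S ) S
( Q S ) S
( ( ) S ) S
( ( ) Q ) S
( ( ) ( ) ) S
( ( ) ( ) ) Q
( ( ) ( ) ) ( )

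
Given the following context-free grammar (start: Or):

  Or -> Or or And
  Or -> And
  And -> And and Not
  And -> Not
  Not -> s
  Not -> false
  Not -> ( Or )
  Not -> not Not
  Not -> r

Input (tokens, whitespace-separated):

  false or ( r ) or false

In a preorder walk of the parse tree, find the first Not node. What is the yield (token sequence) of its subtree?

false

[Or [Or [Or [And [Not false]]] or [And [Not ( [Or [And [Not r]]] )]]] or [And [Not false]]]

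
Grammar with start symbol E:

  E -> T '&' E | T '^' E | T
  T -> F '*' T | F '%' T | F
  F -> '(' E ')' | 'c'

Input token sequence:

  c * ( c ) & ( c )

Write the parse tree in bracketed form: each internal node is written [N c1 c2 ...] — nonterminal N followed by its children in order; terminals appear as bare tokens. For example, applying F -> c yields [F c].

E
T & E
F * T & E
c * T & E
c * F & E
c * ( E ) & E
c * ( T ) & E
c * ( F ) & E
c * ( c ) & E
c * ( c ) & T
c * ( c ) & F
c * ( c ) & ( E )
c * ( c ) & ( T )
c * ( c ) & ( F )
c * ( c ) & ( c )

[E [T [F c] * [T [F ( [E [T [F c]]] )]]] & [E [T [F ( [E [T [F c]]] )]]]]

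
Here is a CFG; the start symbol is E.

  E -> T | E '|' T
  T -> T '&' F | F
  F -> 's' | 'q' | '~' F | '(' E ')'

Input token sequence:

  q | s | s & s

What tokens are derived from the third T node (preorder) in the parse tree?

[E [E [E [T [F q]]] | [T [F s]]] | [T [T [F s]] & [F s]]]

s & s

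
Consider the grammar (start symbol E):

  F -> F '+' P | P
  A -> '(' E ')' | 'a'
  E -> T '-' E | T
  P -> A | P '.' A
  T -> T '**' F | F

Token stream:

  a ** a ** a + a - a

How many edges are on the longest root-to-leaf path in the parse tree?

[E [T [T [T [F [P [A a]]]] ** [F [P [A a]]]] ** [F [F [P [A a]]] + [P [A a]]]] - [E [T [F [P [A a]]]]]]

7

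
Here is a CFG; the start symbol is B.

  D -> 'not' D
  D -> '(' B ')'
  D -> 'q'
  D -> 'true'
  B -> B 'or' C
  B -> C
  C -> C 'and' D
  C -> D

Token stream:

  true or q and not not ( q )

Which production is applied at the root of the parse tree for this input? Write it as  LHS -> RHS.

[B [B [C [D true]]] or [C [C [D q]] and [D not [D not [D ( [B [C [D q]]] )]]]]]

B -> B 'or' C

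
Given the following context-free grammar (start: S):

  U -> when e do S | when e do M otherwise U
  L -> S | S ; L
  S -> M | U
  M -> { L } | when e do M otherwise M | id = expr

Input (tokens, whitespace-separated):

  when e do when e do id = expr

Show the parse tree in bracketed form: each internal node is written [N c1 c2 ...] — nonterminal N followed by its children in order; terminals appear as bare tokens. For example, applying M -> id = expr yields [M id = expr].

S
U
when e do S
when e do U
when e do when e do S
when e do when e do M
when e do when e do id = expr

[S [U when e do [S [U when e do [S [M id = expr]]]]]]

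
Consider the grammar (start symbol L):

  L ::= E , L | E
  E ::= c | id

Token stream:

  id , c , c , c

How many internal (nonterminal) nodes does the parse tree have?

[L [E id] , [L [E c] , [L [E c] , [L [E c]]]]]

8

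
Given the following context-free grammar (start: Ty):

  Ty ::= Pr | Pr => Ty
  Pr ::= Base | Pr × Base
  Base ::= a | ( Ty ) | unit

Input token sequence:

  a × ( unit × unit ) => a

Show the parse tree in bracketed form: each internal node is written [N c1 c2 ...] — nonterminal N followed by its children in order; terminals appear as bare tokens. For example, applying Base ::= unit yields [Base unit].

Ty
Pr => Ty
Pr × Base => Ty
Base × Base => Ty
a × Base => Ty
a × ( Ty ) => Ty
a × ( Pr ) => Ty
a × ( Pr × Base ) => Ty
a × ( Base × Base ) => Ty
a × ( unit × Base ) => Ty
a × ( unit × unit ) => Ty
a × ( unit × unit ) => Pr
a × ( unit × unit ) => Base
a × ( unit × unit ) => a

[Ty [Pr [Pr [Base a]] × [Base ( [Ty [Pr [Pr [Base unit]] × [Base unit]]] )]] => [Ty [Pr [Base a]]]]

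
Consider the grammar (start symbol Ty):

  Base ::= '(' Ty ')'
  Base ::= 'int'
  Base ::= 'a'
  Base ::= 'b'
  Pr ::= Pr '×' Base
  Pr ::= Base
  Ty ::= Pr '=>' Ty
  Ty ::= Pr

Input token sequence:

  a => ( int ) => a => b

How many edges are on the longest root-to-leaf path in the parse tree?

[Ty [Pr [Base a]] => [Ty [Pr [Base ( [Ty [Pr [Base int]]] )]] => [Ty [Pr [Base a]] => [Ty [Pr [Base b]]]]]]

7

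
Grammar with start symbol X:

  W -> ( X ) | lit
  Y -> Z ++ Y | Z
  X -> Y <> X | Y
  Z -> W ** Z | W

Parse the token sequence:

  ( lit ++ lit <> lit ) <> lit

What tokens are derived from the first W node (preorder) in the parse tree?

( lit ++ lit <> lit )

[X [Y [Z [W ( [X [Y [Z [W lit]] ++ [Y [Z [W lit]]]] <> [X [Y [Z [W lit]]]]] )]]] <> [X [Y [Z [W lit]]]]]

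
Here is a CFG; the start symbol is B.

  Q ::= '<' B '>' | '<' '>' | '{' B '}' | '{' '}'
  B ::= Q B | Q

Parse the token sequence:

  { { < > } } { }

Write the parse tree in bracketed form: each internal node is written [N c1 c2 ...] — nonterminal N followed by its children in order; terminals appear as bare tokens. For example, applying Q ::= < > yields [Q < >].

[B [Q { [B [Q { [B [Q < >]] }]] }] [B [Q { }]]]

B
Q B
{ B } B
{ Q } B
{ { B } } B
{ { Q } } B
{ { < > } } B
{ { < > } } Q
{ { < > } } { }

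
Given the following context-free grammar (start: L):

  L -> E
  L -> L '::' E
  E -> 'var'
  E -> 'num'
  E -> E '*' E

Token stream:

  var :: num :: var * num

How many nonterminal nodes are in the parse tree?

8

[L [L [L [E var]] :: [E num]] :: [E [E var] * [E num]]]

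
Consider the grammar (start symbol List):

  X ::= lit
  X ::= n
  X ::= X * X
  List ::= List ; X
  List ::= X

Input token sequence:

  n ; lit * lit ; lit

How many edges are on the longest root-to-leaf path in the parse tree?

[List [List [List [X n]] ; [X [X lit] * [X lit]]] ; [X lit]]

4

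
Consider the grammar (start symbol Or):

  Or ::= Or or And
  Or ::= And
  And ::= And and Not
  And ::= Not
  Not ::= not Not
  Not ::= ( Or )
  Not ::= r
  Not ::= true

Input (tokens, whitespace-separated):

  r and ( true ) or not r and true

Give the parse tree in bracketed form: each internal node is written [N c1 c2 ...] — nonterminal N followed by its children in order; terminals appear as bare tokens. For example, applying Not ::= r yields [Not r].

[Or [Or [And [And [Not r]] and [Not ( [Or [And [Not true]]] )]]] or [And [And [Not not [Not r]]] and [Not true]]]

Or
Or or And
And or And
And and Not or And
Not and Not or And
r and Not or And
r and ( Or ) or And
r and ( And ) or And
r and ( Not ) or And
r and ( true ) or And
r and ( true ) or And and Not
r and ( true ) or Not and Not
r and ( true ) or not Not and Not
r and ( true ) or not r and Not
r and ( true ) or not r and true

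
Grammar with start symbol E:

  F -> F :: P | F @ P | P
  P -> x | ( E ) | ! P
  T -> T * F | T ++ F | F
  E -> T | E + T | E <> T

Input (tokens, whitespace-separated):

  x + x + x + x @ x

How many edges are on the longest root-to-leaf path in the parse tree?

7

[E [E [E [E [T [F [P x]]]] + [T [F [P x]]]] + [T [F [P x]]]] + [T [F [F [P x]] @ [P x]]]]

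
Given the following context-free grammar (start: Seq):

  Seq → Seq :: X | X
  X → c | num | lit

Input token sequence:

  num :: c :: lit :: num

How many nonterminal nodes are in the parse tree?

8

[Seq [Seq [Seq [Seq [X num]] :: [X c]] :: [X lit]] :: [X num]]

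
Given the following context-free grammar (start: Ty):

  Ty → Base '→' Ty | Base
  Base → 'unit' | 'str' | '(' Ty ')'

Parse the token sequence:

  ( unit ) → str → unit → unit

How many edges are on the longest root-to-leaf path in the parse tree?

[Ty [Base ( [Ty [Base unit]] )] → [Ty [Base str] → [Ty [Base unit] → [Ty [Base unit]]]]]

5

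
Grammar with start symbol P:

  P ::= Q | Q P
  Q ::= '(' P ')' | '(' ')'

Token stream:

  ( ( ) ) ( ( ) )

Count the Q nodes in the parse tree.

[P [Q ( [P [Q ( )]] )] [P [Q ( [P [Q ( )]] )]]]

4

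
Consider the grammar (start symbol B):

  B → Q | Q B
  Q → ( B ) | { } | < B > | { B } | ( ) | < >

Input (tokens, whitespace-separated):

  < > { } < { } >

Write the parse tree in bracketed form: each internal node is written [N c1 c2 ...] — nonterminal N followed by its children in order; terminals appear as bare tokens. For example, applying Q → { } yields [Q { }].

B
Q B
< > B
< > Q B
< > { } B
< > { } Q
< > { } < B >
< > { } < Q >
< > { } < { } >

[B [Q < >] [B [Q { }] [B [Q < [B [Q { }]] >]]]]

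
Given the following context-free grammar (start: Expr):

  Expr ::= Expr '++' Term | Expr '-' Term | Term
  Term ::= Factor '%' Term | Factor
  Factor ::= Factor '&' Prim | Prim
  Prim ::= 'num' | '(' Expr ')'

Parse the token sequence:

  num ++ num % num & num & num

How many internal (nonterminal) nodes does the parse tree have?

15

[Expr [Expr [Term [Factor [Prim num]]]] ++ [Term [Factor [Prim num]] % [Term [Factor [Factor [Factor [Prim num]] & [Prim num]] & [Prim num]]]]]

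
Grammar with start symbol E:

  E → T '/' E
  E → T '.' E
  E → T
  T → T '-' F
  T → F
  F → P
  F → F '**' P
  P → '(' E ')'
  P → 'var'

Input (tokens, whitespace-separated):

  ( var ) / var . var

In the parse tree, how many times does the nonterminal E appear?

[E [T [F [P ( [E [T [F [P var]]]] )]]] / [E [T [F [P var]]] . [E [T [F [P var]]]]]]

4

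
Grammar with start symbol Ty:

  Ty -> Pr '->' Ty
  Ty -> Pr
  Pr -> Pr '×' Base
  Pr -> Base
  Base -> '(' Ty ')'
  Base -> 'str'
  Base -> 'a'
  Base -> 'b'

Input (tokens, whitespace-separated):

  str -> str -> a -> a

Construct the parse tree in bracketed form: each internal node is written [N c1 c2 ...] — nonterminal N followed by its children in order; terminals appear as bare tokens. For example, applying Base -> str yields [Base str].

Ty
Pr -> Ty
Base -> Ty
str -> Ty
str -> Pr -> Ty
str -> Base -> Ty
str -> str -> Ty
str -> str -> Pr -> Ty
str -> str -> Base -> Ty
str -> str -> a -> Ty
str -> str -> a -> Pr
str -> str -> a -> Base
str -> str -> a -> a

[Ty [Pr [Base str]] -> [Ty [Pr [Base str]] -> [Ty [Pr [Base a]] -> [Ty [Pr [Base a]]]]]]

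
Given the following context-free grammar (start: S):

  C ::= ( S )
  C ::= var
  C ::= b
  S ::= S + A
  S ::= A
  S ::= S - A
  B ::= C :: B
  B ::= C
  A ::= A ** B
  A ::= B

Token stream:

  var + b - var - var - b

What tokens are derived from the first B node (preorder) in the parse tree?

var

[S [S [S [S [S [A [B [C var]]]] + [A [B [C b]]]] - [A [B [C var]]]] - [A [B [C var]]]] - [A [B [C b]]]]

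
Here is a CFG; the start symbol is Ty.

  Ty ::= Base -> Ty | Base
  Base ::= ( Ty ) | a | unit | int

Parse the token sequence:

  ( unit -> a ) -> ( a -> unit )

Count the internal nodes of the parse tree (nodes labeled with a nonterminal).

12

[Ty [Base ( [Ty [Base unit] -> [Ty [Base a]]] )] -> [Ty [Base ( [Ty [Base a] -> [Ty [Base unit]]] )]]]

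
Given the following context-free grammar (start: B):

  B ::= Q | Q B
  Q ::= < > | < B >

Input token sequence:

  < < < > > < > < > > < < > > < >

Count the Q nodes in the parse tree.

8

[B [Q < [B [Q < [B [Q < >]] >] [B [Q < >] [B [Q < >]]]] >] [B [Q < [B [Q < >]] >] [B [Q < >]]]]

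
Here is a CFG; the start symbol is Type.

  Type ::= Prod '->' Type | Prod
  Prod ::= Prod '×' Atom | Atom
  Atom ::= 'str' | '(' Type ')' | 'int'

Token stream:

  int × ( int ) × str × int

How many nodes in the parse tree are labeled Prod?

[Type [Prod [Prod [Prod [Prod [Atom int]] × [Atom ( [Type [Prod [Atom int]]] )]] × [Atom str]] × [Atom int]]]

5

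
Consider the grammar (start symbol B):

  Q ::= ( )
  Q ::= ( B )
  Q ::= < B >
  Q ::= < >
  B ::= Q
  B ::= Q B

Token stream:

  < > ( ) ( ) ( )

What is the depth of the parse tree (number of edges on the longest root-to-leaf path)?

5

[B [Q < >] [B [Q ( )] [B [Q ( )] [B [Q ( )]]]]]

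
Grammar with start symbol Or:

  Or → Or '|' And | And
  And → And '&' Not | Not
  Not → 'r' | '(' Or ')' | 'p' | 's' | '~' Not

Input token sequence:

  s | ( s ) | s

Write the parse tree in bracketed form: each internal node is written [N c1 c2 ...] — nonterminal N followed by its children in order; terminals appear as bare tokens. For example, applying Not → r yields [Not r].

[Or [Or [Or [And [Not s]]] | [And [Not ( [Or [And [Not s]]] )]]] | [And [Not s]]]

Or
Or | And
Or | And | And
And | And | And
Not | And | And
s | And | And
s | Not | And
s | ( Or ) | And
s | ( And ) | And
s | ( Not ) | And
s | ( s ) | And
s | ( s ) | Not
s | ( s ) | s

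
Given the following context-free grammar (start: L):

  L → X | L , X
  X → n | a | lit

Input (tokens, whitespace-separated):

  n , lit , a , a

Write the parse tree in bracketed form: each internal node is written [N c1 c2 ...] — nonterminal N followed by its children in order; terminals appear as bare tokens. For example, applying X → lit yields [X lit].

[L [L [L [L [X n]] , [X lit]] , [X a]] , [X a]]

L
L , X
L , X , X
L , X , X , X
X , X , X , X
n , X , X , X
n , lit , X , X
n , lit , a , X
n , lit , a , a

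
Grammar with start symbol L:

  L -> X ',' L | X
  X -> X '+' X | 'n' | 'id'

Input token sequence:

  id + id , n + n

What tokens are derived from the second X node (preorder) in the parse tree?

id

[L [X [X id] + [X id]] , [L [X [X n] + [X n]]]]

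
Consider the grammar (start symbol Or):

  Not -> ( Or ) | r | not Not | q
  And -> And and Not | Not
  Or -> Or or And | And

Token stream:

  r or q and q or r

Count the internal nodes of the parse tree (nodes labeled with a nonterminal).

11

[Or [Or [Or [And [Not r]]] or [And [And [Not q]] and [Not q]]] or [And [Not r]]]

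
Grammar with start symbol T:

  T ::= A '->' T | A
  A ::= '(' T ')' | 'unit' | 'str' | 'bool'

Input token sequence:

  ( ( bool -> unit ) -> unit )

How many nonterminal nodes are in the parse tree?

[T [A ( [T [A ( [T [A bool] -> [T [A unit]]] )] -> [T [A unit]]] )]]

10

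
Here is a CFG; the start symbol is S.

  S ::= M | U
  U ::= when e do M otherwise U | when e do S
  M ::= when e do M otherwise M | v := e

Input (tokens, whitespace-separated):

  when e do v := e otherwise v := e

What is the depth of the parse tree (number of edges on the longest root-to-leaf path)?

3

[S [M when e do [M v := e] otherwise [M v := e]]]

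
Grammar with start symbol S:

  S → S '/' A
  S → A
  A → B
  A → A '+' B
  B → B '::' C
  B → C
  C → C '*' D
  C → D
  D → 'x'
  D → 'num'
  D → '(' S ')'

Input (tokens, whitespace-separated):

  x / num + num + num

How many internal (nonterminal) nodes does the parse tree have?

18

[S [S [A [B [C [D x]]]]] / [A [A [A [B [C [D num]]]] + [B [C [D num]]]] + [B [C [D num]]]]]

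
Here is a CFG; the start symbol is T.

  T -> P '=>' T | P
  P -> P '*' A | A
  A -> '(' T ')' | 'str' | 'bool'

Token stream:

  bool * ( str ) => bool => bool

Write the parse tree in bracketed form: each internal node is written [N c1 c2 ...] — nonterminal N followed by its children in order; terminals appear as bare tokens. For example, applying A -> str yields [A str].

T
P => T
P * A => T
A * A => T
bool * A => T
bool * ( T ) => T
bool * ( P ) => T
bool * ( A ) => T
bool * ( str ) => T
bool * ( str ) => P => T
bool * ( str ) => A => T
bool * ( str ) => bool => T
bool * ( str ) => bool => P
bool * ( str ) => bool => A
bool * ( str ) => bool => bool

[T [P [P [A bool]] * [A ( [T [P [A str]]] )]] => [T [P [A bool]] => [T [P [A bool]]]]]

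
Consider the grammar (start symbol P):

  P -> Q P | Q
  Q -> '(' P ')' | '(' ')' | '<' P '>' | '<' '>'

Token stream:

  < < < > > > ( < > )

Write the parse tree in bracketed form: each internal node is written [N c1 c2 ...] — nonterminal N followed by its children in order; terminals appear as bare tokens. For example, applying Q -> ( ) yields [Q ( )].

P
Q P
< P > P
< Q > P
< < P > > P
< < Q > > P
< < < > > > P
< < < > > > Q
< < < > > > ( P )
< < < > > > ( Q )
< < < > > > ( < > )

[P [Q < [P [Q < [P [Q < >]] >]] >] [P [Q ( [P [Q < >]] )]]]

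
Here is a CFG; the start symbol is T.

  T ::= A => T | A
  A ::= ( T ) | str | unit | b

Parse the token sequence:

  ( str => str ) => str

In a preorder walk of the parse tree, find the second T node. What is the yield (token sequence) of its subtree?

str => str

[T [A ( [T [A str] => [T [A str]]] )] => [T [A str]]]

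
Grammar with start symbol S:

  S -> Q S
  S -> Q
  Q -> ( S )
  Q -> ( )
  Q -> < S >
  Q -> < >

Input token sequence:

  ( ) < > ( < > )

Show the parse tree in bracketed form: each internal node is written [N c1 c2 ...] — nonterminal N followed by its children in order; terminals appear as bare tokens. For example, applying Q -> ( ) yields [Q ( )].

S
Q S
( ) S
( ) Q S
( ) < > S
( ) < > Q
( ) < > ( S )
( ) < > ( Q )
( ) < > ( < > )

[S [Q ( )] [S [Q < >] [S [Q ( [S [Q < >]] )]]]]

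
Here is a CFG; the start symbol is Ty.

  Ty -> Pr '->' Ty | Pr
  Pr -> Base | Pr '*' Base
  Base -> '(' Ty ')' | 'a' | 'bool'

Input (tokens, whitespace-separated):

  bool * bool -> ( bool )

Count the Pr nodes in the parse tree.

[Ty [Pr [Pr [Base bool]] * [Base bool]] -> [Ty [Pr [Base ( [Ty [Pr [Base bool]]] )]]]]

4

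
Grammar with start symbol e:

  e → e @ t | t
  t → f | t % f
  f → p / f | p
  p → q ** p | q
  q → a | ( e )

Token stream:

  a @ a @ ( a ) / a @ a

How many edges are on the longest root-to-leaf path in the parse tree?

[e [e [e [e [t [f [p [q a]]]]] @ [t [f [p [q a]]]]] @ [t [f [p [q ( [e [t [f [p [q a]]]]] )]] / [f [p [q a]]]]]] @ [t [f [p [q a]]]]]

11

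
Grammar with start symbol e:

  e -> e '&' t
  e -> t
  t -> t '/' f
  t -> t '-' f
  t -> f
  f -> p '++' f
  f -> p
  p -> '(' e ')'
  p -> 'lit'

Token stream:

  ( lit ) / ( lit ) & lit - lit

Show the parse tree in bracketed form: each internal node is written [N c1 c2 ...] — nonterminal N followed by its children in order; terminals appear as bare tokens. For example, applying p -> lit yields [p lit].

e
e & t
t & t
t / f & t
f / f & t
p / f & t
( e ) / f & t
( t ) / f & t
( f ) / f & t
( p ) / f & t
( lit ) / f & t
( lit ) / p & t
( lit ) / ( e ) & t
( lit ) / ( t ) & t
( lit ) / ( f ) & t
( lit ) / ( p ) & t
( lit ) / ( lit ) & t
( lit ) / ( lit ) & t - f
( lit ) / ( lit ) & f - f
( lit ) / ( lit ) & p - f
( lit ) / ( lit ) & lit - f
( lit ) / ( lit ) & lit - p
( lit ) / ( lit ) & lit - lit

[e [e [t [t [f [p ( [e [t [f [p lit]]]] )]]] / [f [p ( [e [t [f [p lit]]]] )]]]] & [t [t [f [p lit]]] - [f [p lit]]]]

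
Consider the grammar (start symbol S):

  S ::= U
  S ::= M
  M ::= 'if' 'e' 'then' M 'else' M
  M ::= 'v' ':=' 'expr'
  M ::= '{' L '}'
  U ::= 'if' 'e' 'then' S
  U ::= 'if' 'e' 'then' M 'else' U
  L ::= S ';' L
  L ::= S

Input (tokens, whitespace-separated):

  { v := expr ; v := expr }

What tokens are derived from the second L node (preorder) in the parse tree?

v := expr

[S [M { [L [S [M v := expr]] ; [L [S [M v := expr]]]] }]]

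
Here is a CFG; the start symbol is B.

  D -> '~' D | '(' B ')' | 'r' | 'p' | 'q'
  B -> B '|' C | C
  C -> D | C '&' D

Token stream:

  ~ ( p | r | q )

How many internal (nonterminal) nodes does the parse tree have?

[B [C [D ~ [D ( [B [B [B [C [D p]]] | [C [D r]]] | [C [D q]]] )]]]]

13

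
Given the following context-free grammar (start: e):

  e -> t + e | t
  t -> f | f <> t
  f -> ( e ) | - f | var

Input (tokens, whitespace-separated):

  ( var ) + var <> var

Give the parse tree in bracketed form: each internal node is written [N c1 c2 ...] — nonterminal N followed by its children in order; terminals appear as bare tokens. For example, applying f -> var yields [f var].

e
t + e
f + e
( e ) + e
( t ) + e
( f ) + e
( var ) + e
( var ) + t
( var ) + f <> t
( var ) + var <> t
( var ) + var <> f
( var ) + var <> var

[e [t [f ( [e [t [f var]]] )]] + [e [t [f var] <> [t [f var]]]]]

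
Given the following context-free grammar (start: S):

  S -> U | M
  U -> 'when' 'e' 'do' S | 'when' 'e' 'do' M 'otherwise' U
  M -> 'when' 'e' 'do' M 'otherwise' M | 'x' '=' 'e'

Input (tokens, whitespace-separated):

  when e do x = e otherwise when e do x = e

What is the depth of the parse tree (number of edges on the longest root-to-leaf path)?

[S [U when e do [M x = e] otherwise [U when e do [S [M x = e]]]]]

5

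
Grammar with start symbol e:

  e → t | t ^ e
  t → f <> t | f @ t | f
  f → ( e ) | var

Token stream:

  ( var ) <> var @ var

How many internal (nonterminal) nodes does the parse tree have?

[e [t [f ( [e [t [f var]]] )] <> [t [f var] @ [t [f var]]]]]

10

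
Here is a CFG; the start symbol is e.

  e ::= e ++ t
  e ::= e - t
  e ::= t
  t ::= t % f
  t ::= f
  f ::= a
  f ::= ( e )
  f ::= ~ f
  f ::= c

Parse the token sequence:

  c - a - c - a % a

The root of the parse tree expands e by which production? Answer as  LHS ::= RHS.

e ::= e - t

[e [e [e [e [t [f c]]] - [t [f a]]] - [t [f c]]] - [t [t [f a]] % [f a]]]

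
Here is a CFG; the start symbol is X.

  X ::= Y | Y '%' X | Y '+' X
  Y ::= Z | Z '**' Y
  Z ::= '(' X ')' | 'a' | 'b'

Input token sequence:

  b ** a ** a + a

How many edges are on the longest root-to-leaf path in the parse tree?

[X [Y [Z b] ** [Y [Z a] ** [Y [Z a]]]] + [X [Y [Z a]]]]

5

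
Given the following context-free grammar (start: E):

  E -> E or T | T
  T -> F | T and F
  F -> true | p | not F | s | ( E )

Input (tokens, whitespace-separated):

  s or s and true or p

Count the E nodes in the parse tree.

[E [E [E [T [F s]]] or [T [T [F s]] and [F true]]] or [T [F p]]]

3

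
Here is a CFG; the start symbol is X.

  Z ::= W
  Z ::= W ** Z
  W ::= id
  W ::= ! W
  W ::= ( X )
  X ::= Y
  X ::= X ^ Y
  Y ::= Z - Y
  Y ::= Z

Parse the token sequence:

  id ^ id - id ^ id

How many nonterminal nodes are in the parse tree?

15

[X [X [X [Y [Z [W id]]]] ^ [Y [Z [W id]] - [Y [Z [W id]]]]] ^ [Y [Z [W id]]]]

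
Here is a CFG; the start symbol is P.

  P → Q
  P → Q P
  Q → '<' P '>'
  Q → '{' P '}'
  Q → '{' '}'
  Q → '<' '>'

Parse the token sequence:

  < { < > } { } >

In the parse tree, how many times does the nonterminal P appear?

4

[P [Q < [P [Q { [P [Q < >]] }] [P [Q { }]]] >]]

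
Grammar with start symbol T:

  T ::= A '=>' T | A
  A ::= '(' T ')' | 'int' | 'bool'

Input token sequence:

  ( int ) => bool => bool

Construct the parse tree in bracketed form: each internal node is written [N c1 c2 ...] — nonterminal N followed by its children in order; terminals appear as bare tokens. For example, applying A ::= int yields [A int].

[T [A ( [T [A int]] )] => [T [A bool] => [T [A bool]]]]

T
A => T
( T ) => T
( A ) => T
( int ) => T
( int ) => A => T
( int ) => bool => T
( int ) => bool => A
( int ) => bool => bool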